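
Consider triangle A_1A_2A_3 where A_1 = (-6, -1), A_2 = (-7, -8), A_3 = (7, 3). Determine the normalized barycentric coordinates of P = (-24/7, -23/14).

Signed area of the reference triangle: [A_1A_2A_3] = ½·((-6)·(-8−3) + (-7)·(3−(-1)) + 7·(-1−(-8))) = ½·(66 − 28 + 49) = 87/2.
[PA_2A_3] = ½·((-24/7)·(-8−3) + (-7)·(3−(-23/14)) + 7·(-23/14−(-8))) = ½·(264/7 − 65/2 + 89/2) = 174/7, so the A_1-coordinate is (174/7)/(87/2) = 4/7.
[A_1PA_3] = ½·((-6)·(-23/14−3) + (-24/7)·(3−(-1)) + 7·(-1−(-23/14))) = ½·(195/7 − 96/7 + 9/2) = 261/28, so the A_2-coordinate is 3/14.
[A_1A_2P] = ½·((-6)·(-8−(-23/14)) + (-7)·(-23/14−(-1)) + (-24/7)·(-1−(-8))) = ½·(267/7 + 9/2 − 24) = 261/28, so the A_3-coordinate is 3/14.

(4/7, 3/14, 3/14)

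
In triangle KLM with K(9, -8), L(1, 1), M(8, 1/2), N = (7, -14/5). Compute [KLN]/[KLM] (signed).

[KLM] = ½·(9·(1−(1/2)) + 1·(1/2−(-8)) + 8·(-8−1)) = ½·(9/2 + 17/2 − 72) = -59/2.
[KLN] = ½·(9·(1−(-14/5)) + 1·(-14/5−(-8)) + 7·(-8−1)) = ½·(171/5 + 26/5 − 63) = -59/5, so the ratio is (-59/5)/(-59/2) = 2/5.

2/5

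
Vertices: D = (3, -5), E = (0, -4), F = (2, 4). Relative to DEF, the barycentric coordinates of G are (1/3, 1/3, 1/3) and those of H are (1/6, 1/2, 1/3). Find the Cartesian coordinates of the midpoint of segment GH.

(17/12, -19/12)

Barycentric coordinates of the midpoint are the average: (1/4, 5/12, 1/3).
Converting: (1/4)·D + (5/12)·E + (1/3)·F = (17/12, -19/12).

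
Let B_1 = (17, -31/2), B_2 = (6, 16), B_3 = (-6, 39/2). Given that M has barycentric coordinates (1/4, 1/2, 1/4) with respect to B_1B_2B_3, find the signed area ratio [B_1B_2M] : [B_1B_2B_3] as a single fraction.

1/4

The signed ratio [B_1B_2M]/[B_1B_2B_3] equals the barycentric coordinate of M at vertex B_3, which is 1/4.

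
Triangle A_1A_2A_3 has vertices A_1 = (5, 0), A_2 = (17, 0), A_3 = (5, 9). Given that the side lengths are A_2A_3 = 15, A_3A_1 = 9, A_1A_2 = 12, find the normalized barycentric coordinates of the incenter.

The incenter has barycentric coordinates proportional to the opposite side lengths: (15 : 9 : 12).
Normalizing by 15+9+12 = 36 gives (5/12, 1/4, 1/3).

(5/12, 1/4, 1/3)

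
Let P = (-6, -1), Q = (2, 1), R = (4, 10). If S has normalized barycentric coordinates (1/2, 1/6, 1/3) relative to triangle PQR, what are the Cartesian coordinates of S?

S = (1/2)·P + (1/6)·Q + (1/3)·R.
x-coordinate: (1/2)·(-6) + (1/6)·2 + (1/3)·4 = -4/3.
y-coordinate: (1/2)·(-1) + (1/6)·1 + (1/3)·10 = 3.

(-4/3, 3)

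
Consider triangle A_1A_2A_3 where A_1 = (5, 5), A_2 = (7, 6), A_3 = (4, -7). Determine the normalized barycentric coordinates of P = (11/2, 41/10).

Signed area of the reference triangle: [A_1A_2A_3] = ½·(5·(6−(-7)) + 7·(-7−5) + 4·(5−6)) = ½·(65 − 84 − 4) = -23/2.
[PA_2A_3] = ½·((11/2)·(6−(-7)) + 7·(-7−(41/10)) + 4·(41/10−6)) = ½·(143/2 − 777/10 − 38/5) = -69/10, so the A_1-coordinate is (-69/10)/(-23/2) = 3/5.
[A_1PA_3] = ½·(5·(41/10−(-7)) + (11/2)·(-7−5) + 4·(5−(41/10))) = ½·(111/2 − 66 + 18/5) = -69/20, so the A_2-coordinate is 3/10.
[A_1A_2P] = ½·(5·(6−(41/10)) + 7·(41/10−5) + (11/2)·(5−6)) = ½·(19/2 − 63/10 − 11/2) = -23/20, so the A_3-coordinate is 1/10.
Check: 3/5 + 3/10 + 1/10 = 1.

(3/5, 3/10, 1/10)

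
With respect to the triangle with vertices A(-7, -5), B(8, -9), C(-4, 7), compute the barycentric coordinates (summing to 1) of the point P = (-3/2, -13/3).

Signed area of the reference triangle: [ABC] = ½·((-7)·(-9−7) + 8·(7−(-5)) + (-4)·(-5−(-9))) = ½·(112 + 96 − 16) = 96.
[PBC] = ½·((-3/2)·(-9−7) + 8·(7−(-13/3)) + (-4)·(-13/3−(-9))) = ½·(24 + 272/3 − 56/3) = 48, so the A-coordinate is 48/96 = 1/2.
[APC] = ½·((-7)·(-13/3−7) + (-3/2)·(7−(-5)) + (-4)·(-5−(-13/3))) = ½·(238/3 − 18 + 8/3) = 32, so the B-coordinate is 1/3.
[ABP] = ½·((-7)·(-9−(-13/3)) + 8·(-13/3−(-5)) + (-3/2)·(-5−(-9))) = ½·(98/3 + 16/3 − 6) = 16, so the C-coordinate is 1/6.

(1/2, 1/3, 1/6)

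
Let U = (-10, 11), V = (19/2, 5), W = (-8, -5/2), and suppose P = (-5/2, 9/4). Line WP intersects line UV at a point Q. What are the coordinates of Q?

Barycentric coordinates of P with respect to UVW: (1/6, 1/3, 1/2).
On side UV the W-coordinate is zero; dropping P's W-weight 1/2 and renormalizing the remaining 1/6 : 1/3 gives weights 1/3, 2/3 on U, V.
Q = (1/3)·(-10, 11) + (2/3)·(19/2, 5) = (3, 7).

(3, 7)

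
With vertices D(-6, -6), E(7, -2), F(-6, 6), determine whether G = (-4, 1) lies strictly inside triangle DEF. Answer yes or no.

yes

Barycentric coordinates of G: (49/156, 2/13, 83/156).
The three coordinates are positive, positive, positive; a point is interior exactly when all three are positive.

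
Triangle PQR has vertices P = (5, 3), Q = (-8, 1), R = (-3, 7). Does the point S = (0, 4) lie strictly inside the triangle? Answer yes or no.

Barycentric coordinates of S: (33/68, 3/17, 23/68).
The three coordinates are positive, positive, positive; a point is interior exactly when all three are positive.

yes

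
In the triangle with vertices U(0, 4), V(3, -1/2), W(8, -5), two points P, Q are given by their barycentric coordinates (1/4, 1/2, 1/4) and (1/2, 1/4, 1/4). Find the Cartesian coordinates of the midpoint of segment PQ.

(25/8, 1/16)

Barycentric coordinates of the midpoint are the average: (3/8, 3/8, 1/4).
Converting: (3/8)·U + (3/8)·V + (1/4)·W = (25/8, 1/16).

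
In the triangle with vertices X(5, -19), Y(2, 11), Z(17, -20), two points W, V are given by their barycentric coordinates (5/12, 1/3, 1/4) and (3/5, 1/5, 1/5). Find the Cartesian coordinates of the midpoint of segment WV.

(69/10, -449/40)

Barycentric coordinates of the midpoint are the average: (61/120, 4/15, 9/40).
Converting: (61/120)·X + (4/15)·Y + (9/40)·Z = (69/10, -449/40).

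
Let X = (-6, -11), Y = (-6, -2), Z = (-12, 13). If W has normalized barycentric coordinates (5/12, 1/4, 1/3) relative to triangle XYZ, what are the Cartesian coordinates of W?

W = (5/12)·X + (1/4)·Y + (1/3)·Z.
x-coordinate: (5/12)·(-6) + (1/4)·(-6) + (1/3)·(-12) = -8.
y-coordinate: (5/12)·(-11) + (1/4)·(-2) + (1/3)·13 = -3/4.

(-8, -3/4)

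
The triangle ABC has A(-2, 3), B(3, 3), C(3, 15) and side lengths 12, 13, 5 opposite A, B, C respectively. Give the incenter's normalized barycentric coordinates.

The incenter has barycentric coordinates proportional to the opposite side lengths: (12 : 13 : 5).
Normalizing by 12+13+5 = 30 gives (2/5, 13/30, 1/6).

(2/5, 13/30, 1/6)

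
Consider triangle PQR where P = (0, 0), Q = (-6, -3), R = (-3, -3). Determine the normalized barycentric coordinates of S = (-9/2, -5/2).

(1/6, 2/3, 1/6)

Signed area of the reference triangle: [PQR] = ½·(0·(-3−(-3)) + (-6)·(-3−0) + (-3)·(0−(-3))) = ½·(0 + 18 − 9) = 9/2.
[SQR] = ½·((-9/2)·(-3−(-3)) + (-6)·(-3−(-5/2)) + (-3)·(-5/2−(-3))) = ½·(0 + 3 − 3/2) = 3/4, so the P-coordinate is (3/4)/(9/2) = 1/6.
[PSR] = ½·(0·(-5/2−(-3)) + (-9/2)·(-3−0) + (-3)·(0−(-5/2))) = ½·(0 + 27/2 − 15/2) = 3, so the Q-coordinate is 2/3.
[PQS] = ½·(0·(-3−(-5/2)) + (-6)·(-5/2−0) + (-9/2)·(0−(-3))) = ½·(0 + 15 − 27/2) = 3/4, so the R-coordinate is 1/6.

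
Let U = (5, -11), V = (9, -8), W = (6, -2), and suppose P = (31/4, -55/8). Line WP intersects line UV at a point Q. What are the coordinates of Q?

(25/3, -17/2)

Barycentric coordinates of P with respect to UVW: (1/8, 5/8, 1/4).
On side UV the W-coordinate is zero; dropping P's W-weight 1/4 and renormalizing the remaining 1/8 : 5/8 gives weights 1/6, 5/6 on U, V.
Q = (1/6)·(5, -11) + (5/6)·(9, -8) = (25/3, -17/2).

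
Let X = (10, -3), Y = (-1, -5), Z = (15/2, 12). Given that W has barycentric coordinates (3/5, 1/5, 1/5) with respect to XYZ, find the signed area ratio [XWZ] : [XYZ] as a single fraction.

The signed ratio [XWZ]/[XYZ] equals the barycentric coordinate of W at vertex Y, which is 1/5.

1/5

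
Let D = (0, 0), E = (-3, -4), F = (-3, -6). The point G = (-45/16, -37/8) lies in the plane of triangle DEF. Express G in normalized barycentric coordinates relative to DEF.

Signed area of the reference triangle: [DEF] = ½·(0·(-4−(-6)) + (-3)·(-6−0) + (-3)·(0−(-4))) = ½·(0 + 18 − 12) = 3.
[GEF] = ½·((-45/16)·(-4−(-6)) + (-3)·(-6−(-37/8)) + (-3)·(-37/8−(-4))) = ½·(-45/8 + 33/8 + 15/8) = 3/16, so the D-coordinate is (3/16)/3 = 1/16.
[DGF] = ½·(0·(-37/8−(-6)) + (-45/16)·(-6−0) + (-3)·(0−(-37/8))) = ½·(0 + 135/8 − 111/8) = 3/2, so the E-coordinate is 1/2.
[DEG] = ½·(0·(-4−(-37/8)) + (-3)·(-37/8−0) + (-45/16)·(0−(-4))) = ½·(0 + 111/8 − 45/4) = 21/16, so the F-coordinate is 7/16.

(1/16, 1/2, 7/16)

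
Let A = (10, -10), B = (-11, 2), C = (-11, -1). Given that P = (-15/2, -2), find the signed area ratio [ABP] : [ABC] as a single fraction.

[ABC] = ½·(10·(2−(-1)) + (-11)·(-1−(-10)) + (-11)·(-10−2)) = ½·(30 − 99 + 132) = 63/2.
[ABP] = ½·(10·(2−(-2)) + (-11)·(-2−(-10)) + (-15/2)·(-10−2)) = ½·(40 − 88 + 90) = 21, so the ratio is 21/(63/2) = 2/3.

2/3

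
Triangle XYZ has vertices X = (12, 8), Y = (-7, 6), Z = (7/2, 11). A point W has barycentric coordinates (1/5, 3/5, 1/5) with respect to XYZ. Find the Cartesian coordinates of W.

(-11/10, 37/5)

W = (1/5)·X + (3/5)·Y + (1/5)·Z.
x-coordinate: (1/5)·12 + (3/5)·(-7) + (1/5)·(7/2) = -11/10.
y-coordinate: (1/5)·8 + (3/5)·6 + (1/5)·11 = 37/5.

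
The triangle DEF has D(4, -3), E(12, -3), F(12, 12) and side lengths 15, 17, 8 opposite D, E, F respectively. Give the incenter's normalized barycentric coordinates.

(3/8, 17/40, 1/5)

The incenter has barycentric coordinates proportional to the opposite side lengths: (15 : 17 : 8).
Normalizing by 15+17+8 = 40 gives (3/8, 17/40, 1/5).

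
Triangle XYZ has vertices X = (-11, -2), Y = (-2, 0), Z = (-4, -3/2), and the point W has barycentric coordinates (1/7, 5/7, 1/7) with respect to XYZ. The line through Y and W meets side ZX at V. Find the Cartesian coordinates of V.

Line YW meets ZX where the Y-coordinate vanishes; zeroing W's Y-weight and renormalizing leaves Z, X-weights 1/7 : 1/7 → (1/2, 1/2).
So V = (1/2)·Z + (1/2)·X = (-15/2, -7/4).

(-15/2, -7/4)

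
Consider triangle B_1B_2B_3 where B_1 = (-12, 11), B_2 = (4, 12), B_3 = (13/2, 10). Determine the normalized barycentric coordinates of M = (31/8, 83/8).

(1/8, 1/8, 3/4)

Signed area of the reference triangle: [B_1B_2B_3] = ½·((-12)·(12−10) + 4·(10−11) + (13/2)·(11−12)) = ½·(-24 − 4 − 13/2) = -69/4.
[MB_2B_3] = ½·((31/8)·(12−10) + 4·(10−(83/8)) + (13/2)·(83/8−12)) = ½·(31/4 − 3/2 − 169/16) = -69/32, so the B_1-coordinate is (-69/32)/(-69/4) = 1/8.
[B_1MB_3] = ½·((-12)·(83/8−10) + (31/8)·(10−11) + (13/2)·(11−(83/8))) = ½·(-9/2 − 31/8 + 65/16) = -69/32, so the B_2-coordinate is 1/8.
[B_1B_2M] = ½·((-12)·(12−(83/8)) + 4·(83/8−11) + (31/8)·(11−12)) = ½·(-39/2 − 5/2 − 31/8) = -207/16, so the B_3-coordinate is 3/4.
Check: 1/8 + 1/8 + 3/4 = 1.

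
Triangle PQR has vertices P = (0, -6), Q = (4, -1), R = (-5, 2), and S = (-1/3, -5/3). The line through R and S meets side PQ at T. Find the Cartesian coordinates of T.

(2, -7/2)

Barycentric coordinates of S with respect to PQR: (1/3, 1/3, 1/3).
On side PQ the R-coordinate is zero; dropping S's R-weight 1/3 and renormalizing the remaining 1/3 : 1/3 gives weights 1/2, 1/2 on P, Q.
T = (1/2)·(0, -6) + (1/2)·(4, -1) = (2, -7/2).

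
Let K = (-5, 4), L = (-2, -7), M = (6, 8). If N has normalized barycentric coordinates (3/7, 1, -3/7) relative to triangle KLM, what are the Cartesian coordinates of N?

(-47/7, -61/7)

N = (3/7)·K + 1·L + (-3/7)·M.
x-coordinate: (3/7)·(-5) + 1·(-2) + (-3/7)·6 = -47/7.
y-coordinate: (3/7)·4 + 1·(-7) + (-3/7)·8 = -61/7.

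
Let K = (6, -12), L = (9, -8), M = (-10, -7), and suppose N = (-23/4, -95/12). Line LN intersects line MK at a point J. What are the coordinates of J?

(-78/11, -87/11)

Barycentric coordinates of N with respect to KLM: (1/6, 1/12, 3/4).
On side MK the L-coordinate is zero; dropping N's L-weight 1/12 and renormalizing the remaining 3/4 : 1/6 gives weights 9/11, 2/11 on M, K.
J = (9/11)·(-10, -7) + (2/11)·(6, -12) = (-78/11, -87/11).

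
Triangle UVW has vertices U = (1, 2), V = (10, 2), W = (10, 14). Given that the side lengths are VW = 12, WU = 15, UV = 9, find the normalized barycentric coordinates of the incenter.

The incenter has barycentric coordinates proportional to the opposite side lengths: (12 : 15 : 9).
Normalizing by 12+15+9 = 36 gives (1/3, 5/12, 1/4).

(1/3, 5/12, 1/4)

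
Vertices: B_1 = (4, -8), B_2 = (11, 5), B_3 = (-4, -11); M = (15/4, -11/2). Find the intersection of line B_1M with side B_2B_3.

Barycentric coordinates of M with respect to B_1B_2B_3: (1/2, 1/4, 1/4).
On side B_2B_3 the B_1-coordinate is zero; dropping M's B_1-weight 1/2 and renormalizing the remaining 1/4 : 1/4 gives weights 1/2, 1/2 on B_2, B_3.
N = (1/2)·(11, 5) + (1/2)·(-4, -11) = (7/2, -3).

(7/2, -3)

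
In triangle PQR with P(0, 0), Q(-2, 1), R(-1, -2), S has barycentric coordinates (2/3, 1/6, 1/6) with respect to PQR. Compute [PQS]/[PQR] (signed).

1/6

The signed ratio [PQS]/[PQR] equals the barycentric coordinate of S at vertex R, which is 1/6.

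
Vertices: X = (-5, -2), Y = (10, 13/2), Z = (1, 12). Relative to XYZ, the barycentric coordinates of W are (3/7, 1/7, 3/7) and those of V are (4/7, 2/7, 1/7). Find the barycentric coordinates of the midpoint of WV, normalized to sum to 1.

(1/2, 3/14, 2/7)

Since both coordinate triples sum to 1, the midpoint's barycentrics are the componentwise average.
(3/7+4/7)/2 = 1/2; similarly 3/14 and 2/7.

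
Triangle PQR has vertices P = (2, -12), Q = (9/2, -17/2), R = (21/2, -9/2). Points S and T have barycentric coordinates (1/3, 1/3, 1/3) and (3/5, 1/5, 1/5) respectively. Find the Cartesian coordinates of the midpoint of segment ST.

Barycentric coordinates of the midpoint are the average: (7/15, 4/15, 4/15).
Converting: (7/15)·P + (4/15)·Q + (4/15)·R = (74/15, -136/15).

(74/15, -136/15)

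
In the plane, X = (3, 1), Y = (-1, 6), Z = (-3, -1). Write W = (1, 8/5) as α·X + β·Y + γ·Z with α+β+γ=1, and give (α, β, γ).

Signed area of the reference triangle: [XYZ] = ½·(3·(6−(-1)) + (-1)·(-1−1) + (-3)·(1−6)) = ½·(21 + 2 + 15) = 19.
[WYZ] = ½·(1·(6−(-1)) + (-1)·(-1−(8/5)) + (-3)·(8/5−6)) = ½·(7 + 13/5 + 66/5) = 57/5, so the X-coordinate is (57/5)/19 = 3/5.
[XWZ] = ½·(3·(8/5−(-1)) + 1·(-1−1) + (-3)·(1−(8/5))) = ½·(39/5 − 2 + 9/5) = 19/5, so the Y-coordinate is 1/5.
[XYW] = ½·(3·(6−(8/5)) + (-1)·(8/5−1) + 1·(1−6)) = ½·(66/5 − 3/5 − 5) = 19/5, so the Z-coordinate is 1/5.
Check: 3/5 + 1/5 + 1/5 = 1.

(3/5, 1/5, 1/5)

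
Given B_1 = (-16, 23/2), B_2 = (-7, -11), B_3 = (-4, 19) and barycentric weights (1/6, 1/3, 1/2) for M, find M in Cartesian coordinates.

M = (1/6)·B_1 + (1/3)·B_2 + (1/2)·B_3.
x-coordinate: (1/6)·(-16) + (1/3)·(-7) + (1/2)·(-4) = -7.
y-coordinate: (1/6)·(23/2) + (1/3)·(-11) + (1/2)·19 = 31/4.

(-7, 31/4)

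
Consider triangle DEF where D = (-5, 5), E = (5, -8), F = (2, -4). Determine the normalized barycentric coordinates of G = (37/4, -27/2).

Signed area of the reference triangle: [DEF] = ½·((-5)·(-8−(-4)) + 5·(-4−5) + 2·(5−(-8))) = ½·(20 − 45 + 26) = 1/2.
[GEF] = ½·((37/4)·(-8−(-4)) + 5·(-4−(-27/2)) + 2·(-27/2−(-8))) = ½·(-37 + 95/2 − 11) = -1/4, so the D-coordinate is (-1/4)/(1/2) = -1/2.
[DGF] = ½·((-5)·(-27/2−(-4)) + (37/4)·(-4−5) + 2·(5−(-27/2))) = ½·(95/2 − 333/4 + 37) = 5/8, so the E-coordinate is 5/4.
[DEG] = ½·((-5)·(-8−(-27/2)) + 5·(-27/2−5) + (37/4)·(5−(-8))) = ½·(-55/2 − 185/2 + 481/4) = 1/8, so the F-coordinate is 1/4.
Check: -1/2 + 5/4 + 1/4 = 1.

(-1/2, 5/4, 1/4)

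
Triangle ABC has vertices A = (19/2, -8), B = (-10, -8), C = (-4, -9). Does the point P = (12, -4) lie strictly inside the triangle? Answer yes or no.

no

Barycentric coordinates of P: (92/39, 103/39, -4).
The three coordinates are positive, positive, negative; a point is interior exactly when all three are positive.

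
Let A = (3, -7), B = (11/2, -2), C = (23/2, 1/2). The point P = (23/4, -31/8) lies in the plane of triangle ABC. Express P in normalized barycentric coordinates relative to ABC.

Signed area of the reference triangle: [ABC] = ½·(3·(-2−(1/2)) + (11/2)·(1/2−(-7)) + (23/2)·(-7−(-2))) = ½·(-15/2 + 165/4 − 115/2) = -95/8.
[PBC] = ½·((23/4)·(-2−(1/2)) + (11/2)·(1/2−(-31/8)) + (23/2)·(-31/8−(-2))) = ½·(-115/8 + 385/16 − 345/16) = -95/16, so the A-coordinate is (-95/16)/(-95/8) = 1/2.
[APC] = ½·(3·(-31/8−(1/2)) + (23/4)·(1/2−(-7)) + (23/2)·(-7−(-31/8))) = ½·(-105/8 + 345/8 − 575/16) = -95/32, so the B-coordinate is 1/4.
[ABP] = ½·(3·(-2−(-31/8)) + (11/2)·(-31/8−(-7)) + (23/4)·(-7−(-2))) = ½·(45/8 + 275/16 − 115/4) = -95/32, so the C-coordinate is 1/4.

(1/2, 1/4, 1/4)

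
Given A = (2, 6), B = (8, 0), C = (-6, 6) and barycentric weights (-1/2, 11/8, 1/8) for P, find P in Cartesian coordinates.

P = (-1/2)·A + (11/8)·B + (1/8)·C.
x-coordinate: (-1/2)·2 + (11/8)·8 + (1/8)·(-6) = 37/4.
y-coordinate: (-1/2)·6 + (11/8)·0 + (1/8)·6 = -9/4.

(37/4, -9/4)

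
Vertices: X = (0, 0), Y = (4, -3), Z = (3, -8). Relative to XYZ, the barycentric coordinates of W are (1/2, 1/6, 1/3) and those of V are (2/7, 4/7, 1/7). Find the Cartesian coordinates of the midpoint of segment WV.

Barycentric coordinates of the midpoint are the average: (11/28, 31/84, 5/21).
Converting: (11/28)·X + (31/84)·Y + (5/21)·Z = (46/21, -253/84).

(46/21, -253/84)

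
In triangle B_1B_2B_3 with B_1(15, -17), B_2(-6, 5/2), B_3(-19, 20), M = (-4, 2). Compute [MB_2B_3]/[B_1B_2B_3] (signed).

1/4

[B_1B_2B_3] = ½·(15·(5/2−20) + (-6)·(20−(-17)) + (-19)·(-17−(5/2))) = ½·(-525/2 − 222 + 741/2) = -57.
[MB_2B_3] = ½·((-4)·(5/2−20) + (-6)·(20−2) + (-19)·(2−(5/2))) = ½·(70 − 108 + 19/2) = -57/4, so the ratio is (-57/4)/(-57) = 1/4.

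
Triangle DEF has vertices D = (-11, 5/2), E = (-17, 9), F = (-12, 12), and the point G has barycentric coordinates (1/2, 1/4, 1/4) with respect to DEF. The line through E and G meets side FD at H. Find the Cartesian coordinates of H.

Line EG meets FD where the E-coordinate vanishes; zeroing G's E-weight and renormalizing leaves F, D-weights 1/4 : 1/2 → (1/3, 2/3).
So H = (1/3)·F + (2/3)·D = (-34/3, 17/3).

(-34/3, 17/3)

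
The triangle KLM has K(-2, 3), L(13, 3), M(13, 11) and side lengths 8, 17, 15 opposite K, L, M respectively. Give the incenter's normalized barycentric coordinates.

(1/5, 17/40, 3/8)

The incenter has barycentric coordinates proportional to the opposite side lengths: (8 : 17 : 15).
Normalizing by 8+17+15 = 40 gives (1/5, 17/40, 3/8).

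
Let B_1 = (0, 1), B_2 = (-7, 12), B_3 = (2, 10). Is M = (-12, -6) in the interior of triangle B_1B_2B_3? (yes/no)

no

Barycentric coordinates of M: (172/85, 94/85, -181/85).
The three coordinates are positive, positive, negative; a point is interior exactly when all three are positive.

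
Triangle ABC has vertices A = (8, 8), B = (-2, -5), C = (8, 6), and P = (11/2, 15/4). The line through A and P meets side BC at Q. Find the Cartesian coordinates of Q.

(14/3, 7/3)

Barycentric coordinates of P with respect to ABC: (1/4, 1/4, 1/2).
On side BC the A-coordinate is zero; dropping P's A-weight 1/4 and renormalizing the remaining 1/4 : 1/2 gives weights 1/3, 2/3 on B, C.
Q = (1/3)·(-2, -5) + (2/3)·(8, 6) = (14/3, 7/3).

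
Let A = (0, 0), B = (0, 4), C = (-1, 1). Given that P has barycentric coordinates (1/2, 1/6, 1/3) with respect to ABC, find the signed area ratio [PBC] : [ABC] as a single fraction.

The signed ratio [PBC]/[ABC] equals the barycentric coordinate of P at vertex A, which is 1/2.

1/2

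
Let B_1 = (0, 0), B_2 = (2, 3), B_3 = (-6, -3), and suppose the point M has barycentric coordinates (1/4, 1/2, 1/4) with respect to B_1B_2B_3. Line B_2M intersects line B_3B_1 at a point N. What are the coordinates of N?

Line B_2M meets B_3B_1 where the B_2-coordinate vanishes; zeroing M's B_2-weight and renormalizing leaves B_3, B_1-weights 1/4 : 1/4 → (1/2, 1/2).
So N = (1/2)·B_3 + (1/2)·B_1 = (-3, -3/2).

(-3, -3/2)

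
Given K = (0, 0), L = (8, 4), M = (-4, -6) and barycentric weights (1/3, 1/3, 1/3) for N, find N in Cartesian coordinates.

(4/3, -2/3)

N = (1/3)·K + (1/3)·L + (1/3)·M.
x-coordinate: (1/3)·0 + (1/3)·8 + (1/3)·(-4) = 4/3.
y-coordinate: (1/3)·0 + (1/3)·4 + (1/3)·(-6) = -2/3.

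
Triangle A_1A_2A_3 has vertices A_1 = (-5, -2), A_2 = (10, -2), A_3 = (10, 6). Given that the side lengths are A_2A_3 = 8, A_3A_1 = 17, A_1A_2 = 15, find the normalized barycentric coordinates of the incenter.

The incenter has barycentric coordinates proportional to the opposite side lengths: (8 : 17 : 15).
Normalizing by 8+17+15 = 40 gives (1/5, 17/40, 3/8).

(1/5, 17/40, 3/8)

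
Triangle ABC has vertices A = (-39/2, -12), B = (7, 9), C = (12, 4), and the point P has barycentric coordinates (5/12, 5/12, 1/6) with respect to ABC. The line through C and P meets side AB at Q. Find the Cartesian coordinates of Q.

Line CP meets AB where the C-coordinate vanishes; zeroing P's C-weight and renormalizing leaves A, B-weights 5/12 : 5/12 → (1/2, 1/2).
So Q = (1/2)·A + (1/2)·B = (-25/4, -3/2).

(-25/4, -3/2)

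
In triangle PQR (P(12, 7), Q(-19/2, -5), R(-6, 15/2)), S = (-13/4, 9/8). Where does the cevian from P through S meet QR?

Barycentric coordinates of S with respect to PQR: (1/4, 1/2, 1/4).
On side QR the P-coordinate is zero; dropping S's P-weight 1/4 and renormalizing the remaining 1/2 : 1/4 gives weights 2/3, 1/3 on Q, R.
T = (2/3)·(-19/2, -5) + (1/3)·(-6, 15/2) = (-25/3, -5/6).

(-25/3, -5/6)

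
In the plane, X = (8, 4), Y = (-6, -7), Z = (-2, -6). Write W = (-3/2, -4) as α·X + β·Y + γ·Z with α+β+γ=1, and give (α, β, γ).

(1/4, 1/2, 1/4)

Signed area of the reference triangle: [XYZ] = ½·(8·(-7−(-6)) + (-6)·(-6−4) + (-2)·(4−(-7))) = ½·(-8 + 60 − 22) = 15.
[WYZ] = ½·((-3/2)·(-7−(-6)) + (-6)·(-6−(-4)) + (-2)·(-4−(-7))) = ½·(3/2 + 12 − 6) = 15/4, so the X-coordinate is (15/4)/15 = 1/4.
[XWZ] = ½·(8·(-4−(-6)) + (-3/2)·(-6−4) + (-2)·(4−(-4))) = ½·(16 + 15 − 16) = 15/2, so the Y-coordinate is 1/2.
[XYW] = ½·(8·(-7−(-4)) + (-6)·(-4−4) + (-3/2)·(4−(-7))) = ½·(-24 + 48 − 33/2) = 15/4, so the Z-coordinate is 1/4.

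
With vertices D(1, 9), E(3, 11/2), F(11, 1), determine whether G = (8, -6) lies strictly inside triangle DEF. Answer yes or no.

Barycentric coordinates of G: (-139/38, 94/19, -11/38).
The three coordinates are negative, positive, negative; a point is interior exactly when all three are positive.

no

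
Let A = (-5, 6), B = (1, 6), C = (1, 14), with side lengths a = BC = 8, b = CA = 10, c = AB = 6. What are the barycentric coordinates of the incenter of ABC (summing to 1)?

The incenter has barycentric coordinates proportional to the opposite side lengths: (8 : 10 : 6).
Normalizing by 8+10+6 = 24 gives (1/3, 5/12, 1/4).

(1/3, 5/12, 1/4)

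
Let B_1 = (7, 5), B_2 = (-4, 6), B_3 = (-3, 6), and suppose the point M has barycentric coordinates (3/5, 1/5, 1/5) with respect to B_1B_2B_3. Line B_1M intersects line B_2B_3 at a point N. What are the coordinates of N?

(-7/2, 6)

Line B_1M meets B_2B_3 where the B_1-coordinate vanishes; zeroing M's B_1-weight and renormalizing leaves B_2, B_3-weights 1/5 : 1/5 → (1/2, 1/2).
So N = (1/2)·B_2 + (1/2)·B_3 = (-7/2, 6).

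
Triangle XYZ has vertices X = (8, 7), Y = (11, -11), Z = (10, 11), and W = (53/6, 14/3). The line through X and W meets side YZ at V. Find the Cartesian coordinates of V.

(21/2, 0)

Barycentric coordinates of W with respect to XYZ: (2/3, 1/6, 1/6).
On side YZ the X-coordinate is zero; dropping W's X-weight 2/3 and renormalizing the remaining 1/6 : 1/6 gives weights 1/2, 1/2 on Y, Z.
V = (1/2)·(11, -11) + (1/2)·(10, 11) = (21/2, 0).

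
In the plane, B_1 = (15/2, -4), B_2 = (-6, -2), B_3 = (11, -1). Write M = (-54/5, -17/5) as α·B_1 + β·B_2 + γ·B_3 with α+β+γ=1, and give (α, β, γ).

Signed area of the reference triangle: [B_1B_2B_3] = ½·((15/2)·(-2−(-1)) + (-6)·(-1−(-4)) + 11·(-4−(-2))) = ½·(-15/2 − 18 − 22) = -95/4.
[MB_2B_3] = ½·((-54/5)·(-2−(-1)) + (-6)·(-1−(-17/5)) + 11·(-17/5−(-2))) = ½·(54/5 − 72/5 − 77/5) = -19/2, so the B_1-coordinate is (-19/2)/(-95/4) = 2/5.
[B_1MB_3] = ½·((15/2)·(-17/5−(-1)) + (-54/5)·(-1−(-4)) + 11·(-4−(-17/5))) = ½·(-18 − 162/5 − 33/5) = -57/2, so the B_2-coordinate is 6/5.
[B_1B_2M] = ½·((15/2)·(-2−(-17/5)) + (-6)·(-17/5−(-4)) + (-54/5)·(-4−(-2))) = ½·(21/2 − 18/5 + 108/5) = 57/4, so the B_3-coordinate is -3/5.
Check: 2/5 + 6/5 − 3/5 = 1.

(2/5, 6/5, -3/5)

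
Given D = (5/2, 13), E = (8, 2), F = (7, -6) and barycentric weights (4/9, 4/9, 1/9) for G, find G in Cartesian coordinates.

G = (4/9)·D + (4/9)·E + (1/9)·F.
x-coordinate: (4/9)·(5/2) + (4/9)·8 + (1/9)·7 = 49/9.
y-coordinate: (4/9)·13 + (4/9)·2 + (1/9)·(-6) = 6.

(49/9, 6)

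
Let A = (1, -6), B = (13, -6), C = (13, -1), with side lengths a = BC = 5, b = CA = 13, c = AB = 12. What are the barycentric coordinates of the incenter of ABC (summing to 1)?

(1/6, 13/30, 2/5)

The incenter has barycentric coordinates proportional to the opposite side lengths: (5 : 13 : 12).
Normalizing by 5+13+12 = 30 gives (1/6, 13/30, 2/5).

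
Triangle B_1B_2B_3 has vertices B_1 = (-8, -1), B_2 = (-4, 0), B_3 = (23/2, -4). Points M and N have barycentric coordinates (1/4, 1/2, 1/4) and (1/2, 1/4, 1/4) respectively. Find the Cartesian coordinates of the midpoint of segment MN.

(-13/8, -11/8)

Barycentric coordinates of the midpoint are the average: (3/8, 3/8, 1/4).
Converting: (3/8)·B_1 + (3/8)·B_2 + (1/4)·B_3 = (-13/8, -11/8).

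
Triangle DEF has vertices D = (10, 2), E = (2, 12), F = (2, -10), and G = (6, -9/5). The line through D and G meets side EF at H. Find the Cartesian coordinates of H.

Barycentric coordinates of G with respect to DEF: (1/2, 1/10, 2/5).
On side EF the D-coordinate is zero; dropping G's D-weight 1/2 and renormalizing the remaining 1/10 : 2/5 gives weights 1/5, 4/5 on E, F.
H = (1/5)·(2, 12) + (4/5)·(2, -10) = (2, -28/5).

(2, -28/5)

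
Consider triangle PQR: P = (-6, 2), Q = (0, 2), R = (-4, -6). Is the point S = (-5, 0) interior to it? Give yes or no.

Barycentric coordinates of S: (2/3, 1/12, 1/4).
The three coordinates are positive, positive, positive; a point is interior exactly when all three are positive.

yes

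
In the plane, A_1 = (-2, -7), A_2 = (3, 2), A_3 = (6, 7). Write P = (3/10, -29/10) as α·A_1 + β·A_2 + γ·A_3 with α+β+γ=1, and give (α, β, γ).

(3/5, 3/10, 1/10)

Signed area of the reference triangle: [A_1A_2A_3] = ½·((-2)·(2−7) + 3·(7−(-7)) + 6·(-7−2)) = ½·(10 + 42 − 54) = -1.
[PA_2A_3] = ½·((3/10)·(2−7) + 3·(7−(-29/10)) + 6·(-29/10−2)) = ½·(-3/2 + 297/10 − 147/5) = -3/5, so the A_1-coordinate is (-3/5)/(-1) = 3/5.
[A_1PA_3] = ½·((-2)·(-29/10−7) + (3/10)·(7−(-7)) + 6·(-7−(-29/10))) = ½·(99/5 + 21/5 − 123/5) = -3/10, so the A_2-coordinate is 3/10.
[A_1A_2P] = ½·((-2)·(2−(-29/10)) + 3·(-29/10−(-7)) + (3/10)·(-7−2)) = ½·(-49/5 + 123/10 − 27/10) = -1/10, so the A_3-coordinate is 1/10.
Check: 3/5 + 3/10 + 1/10 = 1.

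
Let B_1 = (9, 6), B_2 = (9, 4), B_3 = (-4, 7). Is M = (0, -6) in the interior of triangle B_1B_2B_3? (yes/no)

no

Barycentric coordinates of M: (-157/26, 165/26, 9/13).
The three coordinates are negative, positive, positive; a point is interior exactly when all three are positive.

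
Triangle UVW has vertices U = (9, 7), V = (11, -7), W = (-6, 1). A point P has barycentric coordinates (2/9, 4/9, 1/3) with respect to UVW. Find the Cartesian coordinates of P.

(44/9, -11/9)

P = (2/9)·U + (4/9)·V + (1/3)·W.
x-coordinate: (2/9)·9 + (4/9)·11 + (1/3)·(-6) = 44/9.
y-coordinate: (2/9)·7 + (4/9)·(-7) + (1/3)·1 = -11/9.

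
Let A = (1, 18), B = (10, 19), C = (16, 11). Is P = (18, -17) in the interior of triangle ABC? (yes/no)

Barycentric coordinates of P: (76/39, -203/39, 166/39).
The three coordinates are positive, negative, positive; a point is interior exactly when all three are positive.

no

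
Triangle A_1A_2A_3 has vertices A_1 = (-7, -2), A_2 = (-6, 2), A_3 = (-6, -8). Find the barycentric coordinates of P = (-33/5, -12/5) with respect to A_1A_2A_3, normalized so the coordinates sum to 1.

Signed area of the reference triangle: [A_1A_2A_3] = ½·((-7)·(2−(-8)) + (-6)·(-8−(-2)) + (-6)·(-2−2)) = ½·(-70 + 36 + 24) = -5.
[PA_2A_3] = ½·((-33/5)·(2−(-8)) + (-6)·(-8−(-12/5)) + (-6)·(-12/5−2)) = ½·(-66 + 168/5 + 132/5) = -3, so the A_1-coordinate is (-3)/(-5) = 3/5.
[A_1PA_3] = ½·((-7)·(-12/5−(-8)) + (-33/5)·(-8−(-2)) + (-6)·(-2−(-12/5))) = ½·(-196/5 + 198/5 − 12/5) = -1, so the A_2-coordinate is 1/5.
[A_1A_2P] = ½·((-7)·(2−(-12/5)) + (-6)·(-12/5−(-2)) + (-33/5)·(-2−2)) = ½·(-154/5 + 12/5 + 132/5) = -1, so the A_3-coordinate is 1/5.
Check: 3/5 + 1/5 + 1/5 = 1.

(3/5, 1/5, 1/5)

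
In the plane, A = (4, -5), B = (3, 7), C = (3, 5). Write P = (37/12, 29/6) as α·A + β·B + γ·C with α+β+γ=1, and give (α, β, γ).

(1/12, 1/3, 7/12)

Signed area of the reference triangle: [ABC] = ½·(4·(7−5) + 3·(5−(-5)) + 3·(-5−7)) = ½·(8 + 30 − 36) = 1.
[PBC] = ½·((37/12)·(7−5) + 3·(5−(29/6)) + 3·(29/6−7)) = ½·(37/6 + 1/2 − 13/2) = 1/12, so the A-coordinate is (1/12)/1 = 1/12.
[APC] = ½·(4·(29/6−5) + (37/12)·(5−(-5)) + 3·(-5−(29/6))) = ½·(-2/3 + 185/6 − 59/2) = 1/3, so the B-coordinate is 1/3.
[ABP] = ½·(4·(7−(29/6)) + 3·(29/6−(-5)) + (37/12)·(-5−7)) = ½·(26/3 + 59/2 − 37) = 7/12, so the C-coordinate is 7/12.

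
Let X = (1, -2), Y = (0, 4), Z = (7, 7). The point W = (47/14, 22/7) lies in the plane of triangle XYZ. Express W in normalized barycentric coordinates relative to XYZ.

(5/14, 3/14, 3/7)

Signed area of the reference triangle: [XYZ] = ½·(1·(4−7) + 0·(7−(-2)) + 7·(-2−4)) = ½·(-3 + 0 − 42) = -45/2.
[WYZ] = ½·((47/14)·(4−7) + 0·(7−(22/7)) + 7·(22/7−4)) = ½·(-141/14 + 0 − 6) = -225/28, so the X-coordinate is (-225/28)/(-45/2) = 5/14.
[XWZ] = ½·(1·(22/7−7) + (47/14)·(7−(-2)) + 7·(-2−(22/7))) = ½·(-27/7 + 423/14 − 36) = -135/28, so the Y-coordinate is 3/14.
[XYW] = ½·(1·(4−(22/7)) + 0·(22/7−(-2)) + (47/14)·(-2−4)) = ½·(6/7 + 0 − 141/7) = -135/14, so the Z-coordinate is 3/7.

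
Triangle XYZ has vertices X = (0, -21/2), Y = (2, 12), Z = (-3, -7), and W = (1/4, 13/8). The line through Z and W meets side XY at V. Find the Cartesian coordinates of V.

(4/3, 9/2)

Barycentric coordinates of W with respect to XYZ: (1/4, 1/2, 1/4).
On side XY the Z-coordinate is zero; dropping W's Z-weight 1/4 and renormalizing the remaining 1/4 : 1/2 gives weights 1/3, 2/3 on X, Y.
V = (1/3)·(0, -21/2) + (2/3)·(2, 12) = (4/3, 9/2).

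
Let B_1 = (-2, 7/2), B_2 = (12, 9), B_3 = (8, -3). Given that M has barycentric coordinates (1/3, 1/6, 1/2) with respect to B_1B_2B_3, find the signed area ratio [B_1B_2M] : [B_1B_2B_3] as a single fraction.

1/2

The signed ratio [B_1B_2M]/[B_1B_2B_3] equals the barycentric coordinate of M at vertex B_3, which is 1/2.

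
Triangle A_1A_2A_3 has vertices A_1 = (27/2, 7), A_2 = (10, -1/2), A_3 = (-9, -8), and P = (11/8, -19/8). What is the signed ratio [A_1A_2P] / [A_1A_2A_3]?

1/2

[A_1A_2A_3] = ½·((27/2)·(-1/2−(-8)) + 10·(-8−7) + (-9)·(7−(-1/2))) = ½·(405/4 − 150 − 135/2) = -465/8.
[A_1A_2P] = ½·((27/2)·(-1/2−(-19/8)) + 10·(-19/8−7) + (11/8)·(7−(-1/2))) = ½·(405/16 − 375/4 + 165/16) = -465/16, so the ratio is (-465/16)/(-465/8) = 1/2.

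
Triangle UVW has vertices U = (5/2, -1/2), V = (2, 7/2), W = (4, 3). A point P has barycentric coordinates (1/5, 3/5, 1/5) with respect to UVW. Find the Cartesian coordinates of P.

(5/2, 13/5)

P = (1/5)·U + (3/5)·V + (1/5)·W.
x-coordinate: (1/5)·(5/2) + (3/5)·2 + (1/5)·4 = 5/2.
y-coordinate: (1/5)·(-1/2) + (3/5)·(7/2) + (1/5)·3 = 13/5.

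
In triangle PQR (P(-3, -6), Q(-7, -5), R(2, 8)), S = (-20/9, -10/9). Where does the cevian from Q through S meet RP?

Barycentric coordinates of S with respect to PQR: (4/9, 2/9, 1/3).
On side RP the Q-coordinate is zero; dropping S's Q-weight 2/9 and renormalizing the remaining 1/3 : 4/9 gives weights 3/7, 4/7 on R, P.
T = (3/7)·(2, 8) + (4/7)·(-3, -6) = (-6/7, 0).

(-6/7, 0)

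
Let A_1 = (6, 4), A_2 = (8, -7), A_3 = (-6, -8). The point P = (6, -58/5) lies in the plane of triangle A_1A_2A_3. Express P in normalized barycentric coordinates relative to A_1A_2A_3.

(-2/5, 6/5, 1/5)

Signed area of the reference triangle: [A_1A_2A_3] = ½·(6·(-7−(-8)) + 8·(-8−4) + (-6)·(4−(-7))) = ½·(6 − 96 − 66) = -78.
[PA_2A_3] = ½·(6·(-7−(-8)) + 8·(-8−(-58/5)) + (-6)·(-58/5−(-7))) = ½·(6 + 144/5 + 138/5) = 156/5, so the A_1-coordinate is (156/5)/(-78) = -2/5.
[A_1PA_3] = ½·(6·(-58/5−(-8)) + 6·(-8−4) + (-6)·(4−(-58/5))) = ½·(-108/5 − 72 − 468/5) = -468/5, so the A_2-coordinate is 6/5.
[A_1A_2P] = ½·(6·(-7−(-58/5)) + 8·(-58/5−4) + 6·(4−(-7))) = ½·(138/5 − 624/5 + 66) = -78/5, so the A_3-coordinate is 1/5.
Check: -2/5 + 6/5 + 1/5 = 1.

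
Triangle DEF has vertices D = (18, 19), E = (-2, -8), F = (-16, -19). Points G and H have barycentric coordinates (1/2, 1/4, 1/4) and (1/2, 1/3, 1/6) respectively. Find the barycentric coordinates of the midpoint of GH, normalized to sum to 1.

(1/2, 7/24, 5/24)

Since both coordinate triples sum to 1, the midpoint's barycentrics are the componentwise average.
(1/2+1/2)/2 = 1/2; similarly 7/24 and 5/24.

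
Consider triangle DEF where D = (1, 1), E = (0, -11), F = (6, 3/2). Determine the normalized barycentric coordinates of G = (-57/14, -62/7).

(15/14, 11/14, -6/7)

Signed area of the reference triangle: [DEF] = ½·(1·(-11−(3/2)) + 0·(3/2−1) + 6·(1−(-11))) = ½·(-25/2 + 0 + 72) = 119/4.
[GEF] = ½·((-57/14)·(-11−(3/2)) + 0·(3/2−(-62/7)) + 6·(-62/7−(-11))) = ½·(1425/28 + 0 + 90/7) = 255/8, so the D-coordinate is (255/8)/(119/4) = 15/14.
[DGF] = ½·(1·(-62/7−(3/2)) + (-57/14)·(3/2−1) + 6·(1−(-62/7))) = ½·(-145/14 − 57/28 + 414/7) = 187/8, so the E-coordinate is 11/14.
[DEG] = ½·(1·(-11−(-62/7)) + 0·(-62/7−1) + (-57/14)·(1−(-11))) = ½·(-15/7 + 0 − 342/7) = -51/2, so the F-coordinate is -6/7.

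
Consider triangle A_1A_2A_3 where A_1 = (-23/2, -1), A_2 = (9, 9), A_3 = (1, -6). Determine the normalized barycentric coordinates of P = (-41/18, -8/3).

(1/3, 1/9, 5/9)

Signed area of the reference triangle: [A_1A_2A_3] = ½·((-23/2)·(9−(-6)) + 9·(-6−(-1)) + 1·(-1−9)) = ½·(-345/2 − 45 − 10) = -455/4.
[PA_2A_3] = ½·((-41/18)·(9−(-6)) + 9·(-6−(-8/3)) + 1·(-8/3−9)) = ½·(-205/6 − 30 − 35/3) = -455/12, so the A_1-coordinate is (-455/12)/(-455/4) = 1/3.
[A_1PA_3] = ½·((-23/2)·(-8/3−(-6)) + (-41/18)·(-6−(-1)) + 1·(-1−(-8/3))) = ½·(-115/3 + 205/18 + 5/3) = -455/36, so the A_2-coordinate is 1/9.
[A_1A_2P] = ½·((-23/2)·(9−(-8/3)) + 9·(-8/3−(-1)) + (-41/18)·(-1−9)) = ½·(-805/6 − 15 + 205/9) = -2275/36, so the A_3-coordinate is 5/9.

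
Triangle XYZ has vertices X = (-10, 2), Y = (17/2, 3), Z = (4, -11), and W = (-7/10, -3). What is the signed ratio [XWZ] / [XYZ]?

[XYZ] = ½·((-10)·(3−(-11)) + (17/2)·(-11−2) + 4·(2−3)) = ½·(-140 − 221/2 − 4) = -509/4.
[XWZ] = ½·((-10)·(-3−(-11)) + (-7/10)·(-11−2) + 4·(2−(-3))) = ½·(-80 + 91/10 + 20) = -509/20, so the ratio is (-509/20)/(-509/4) = 1/5.

1/5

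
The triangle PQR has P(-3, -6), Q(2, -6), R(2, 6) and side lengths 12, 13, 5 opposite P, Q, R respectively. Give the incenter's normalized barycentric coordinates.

(2/5, 13/30, 1/6)

The incenter has barycentric coordinates proportional to the opposite side lengths: (12 : 13 : 5).
Normalizing by 12+13+5 = 30 gives (2/5, 13/30, 1/6).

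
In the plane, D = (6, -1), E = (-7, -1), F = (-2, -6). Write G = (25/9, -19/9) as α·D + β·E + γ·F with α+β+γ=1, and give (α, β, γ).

(2/3, 1/9, 2/9)

Signed area of the reference triangle: [DEF] = ½·(6·(-1−(-6)) + (-7)·(-6−(-1)) + (-2)·(-1−(-1))) = ½·(30 + 35 + 0) = 65/2.
[GEF] = ½·((25/9)·(-1−(-6)) + (-7)·(-6−(-19/9)) + (-2)·(-19/9−(-1))) = ½·(125/9 + 245/9 + 20/9) = 65/3, so the D-coordinate is (65/3)/(65/2) = 2/3.
[DGF] = ½·(6·(-19/9−(-6)) + (25/9)·(-6−(-1)) + (-2)·(-1−(-19/9))) = ½·(70/3 − 125/9 − 20/9) = 65/18, so the E-coordinate is 1/9.
[DEG] = ½·(6·(-1−(-19/9)) + (-7)·(-19/9−(-1)) + (25/9)·(-1−(-1))) = ½·(20/3 + 70/9 + 0) = 65/9, so the F-coordinate is 2/9.
Check: 2/3 + 1/9 + 2/9 = 1.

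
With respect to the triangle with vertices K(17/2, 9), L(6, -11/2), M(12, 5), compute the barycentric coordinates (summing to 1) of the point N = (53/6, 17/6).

Signed area of the reference triangle: [KLM] = ½·((17/2)·(-11/2−5) + 6·(5−9) + 12·(9−(-11/2))) = ½·(-357/4 − 24 + 174) = 243/8.
[NLM] = ½·((53/6)·(-11/2−5) + 6·(5−(17/6)) + 12·(17/6−(-11/2))) = ½·(-371/4 + 13 + 100) = 81/8, so the K-coordinate is (81/8)/(243/8) = 1/3.
[KNM] = ½·((17/2)·(17/6−5) + (53/6)·(5−9) + 12·(9−(17/6))) = ½·(-221/12 − 106/3 + 74) = 81/8, so the L-coordinate is 1/3.
[KLN] = ½·((17/2)·(-11/2−(17/6)) + 6·(17/6−9) + (53/6)·(9−(-11/2))) = ½·(-425/6 − 37 + 1537/12) = 81/8, so the M-coordinate is 1/3.

(1/3, 1/3, 1/3)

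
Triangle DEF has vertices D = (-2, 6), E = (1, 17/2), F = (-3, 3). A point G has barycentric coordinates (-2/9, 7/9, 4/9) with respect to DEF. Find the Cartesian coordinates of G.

G = (-2/9)·D + (7/9)·E + (4/9)·F.
x-coordinate: (-2/9)·(-2) + (7/9)·1 + (4/9)·(-3) = -1/9.
y-coordinate: (-2/9)·6 + (7/9)·(17/2) + (4/9)·3 = 119/18.

(-1/9, 119/18)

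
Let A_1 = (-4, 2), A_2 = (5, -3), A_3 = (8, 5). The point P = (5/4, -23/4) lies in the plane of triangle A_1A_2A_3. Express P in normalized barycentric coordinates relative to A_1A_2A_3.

Signed area of the reference triangle: [A_1A_2A_3] = ½·((-4)·(-3−5) + 5·(5−2) + 8·(2−(-3))) = ½·(32 + 15 + 40) = 87/2.
[PA_2A_3] = ½·((5/4)·(-3−5) + 5·(5−(-23/4)) + 8·(-23/4−(-3))) = ½·(-10 + 215/4 − 22) = 87/8, so the A_1-coordinate is (87/8)/(87/2) = 1/4.
[A_1PA_3] = ½·((-4)·(-23/4−5) + (5/4)·(5−2) + 8·(2−(-23/4))) = ½·(43 + 15/4 + 62) = 435/8, so the A_2-coordinate is 5/4.
[A_1A_2P] = ½·((-4)·(-3−(-23/4)) + 5·(-23/4−2) + (5/4)·(2−(-3))) = ½·(-11 − 155/4 + 25/4) = -87/4, so the A_3-coordinate is -1/2.
Check: 1/4 + 5/4 − 1/2 = 1.

(1/4, 5/4, -1/2)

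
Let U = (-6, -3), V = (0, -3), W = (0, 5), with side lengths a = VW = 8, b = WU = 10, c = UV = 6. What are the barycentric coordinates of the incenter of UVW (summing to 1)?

(1/3, 5/12, 1/4)

The incenter has barycentric coordinates proportional to the opposite side lengths: (8 : 10 : 6).
Normalizing by 8+10+6 = 24 gives (1/3, 5/12, 1/4).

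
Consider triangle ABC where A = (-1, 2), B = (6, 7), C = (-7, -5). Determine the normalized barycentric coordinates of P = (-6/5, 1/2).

Signed area of the reference triangle: [ABC] = ½·((-1)·(7−(-5)) + 6·(-5−2) + (-7)·(2−7)) = ½·(-12 − 42 + 35) = -19/2.
[PBC] = ½·((-6/5)·(7−(-5)) + 6·(-5−(1/2)) + (-7)·(1/2−7)) = ½·(-72/5 − 33 + 91/2) = -19/20, so the A-coordinate is (-19/20)/(-19/2) = 1/10.
[APC] = ½·((-1)·(1/2−(-5)) + (-6/5)·(-5−2) + (-7)·(2−(1/2))) = ½·(-11/2 + 42/5 − 21/2) = -19/5, so the B-coordinate is 2/5.
[ABP] = ½·((-1)·(7−(1/2)) + 6·(1/2−2) + (-6/5)·(2−7)) = ½·(-13/2 − 9 + 6) = -19/4, so the C-coordinate is 1/2.

(1/10, 2/5, 1/2)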